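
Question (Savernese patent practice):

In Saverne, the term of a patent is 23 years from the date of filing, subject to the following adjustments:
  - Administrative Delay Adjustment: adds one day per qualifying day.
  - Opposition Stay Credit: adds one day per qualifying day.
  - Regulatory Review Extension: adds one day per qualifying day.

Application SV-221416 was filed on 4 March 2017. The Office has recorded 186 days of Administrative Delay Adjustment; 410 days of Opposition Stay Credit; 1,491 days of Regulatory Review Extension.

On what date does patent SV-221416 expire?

Base term: filing date + 23 years → 4 March 2040.
Administrative Delay Adjustment: +186 days → 6 September 2040.
Opposition Stay Credit: +410 days → 21 October 2041.
Regulatory Review Extension: +1491 days → 20 November 2045.

2045-11-20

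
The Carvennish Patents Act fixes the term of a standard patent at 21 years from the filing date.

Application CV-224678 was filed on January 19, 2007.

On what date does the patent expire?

Filing date + 21 years → 19 January 2028.

January 19, 2028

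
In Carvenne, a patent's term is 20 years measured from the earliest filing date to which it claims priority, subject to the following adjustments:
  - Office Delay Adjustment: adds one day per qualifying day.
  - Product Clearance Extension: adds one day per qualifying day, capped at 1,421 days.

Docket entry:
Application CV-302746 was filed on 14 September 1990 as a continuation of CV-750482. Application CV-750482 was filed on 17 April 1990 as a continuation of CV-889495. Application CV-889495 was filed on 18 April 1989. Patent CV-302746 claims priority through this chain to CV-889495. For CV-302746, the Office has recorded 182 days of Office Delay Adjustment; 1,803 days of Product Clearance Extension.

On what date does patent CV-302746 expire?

Earliest priority filing: 18 April 1989.
Base term: 18 April 1989 + 20 years → 18 April 2009.
Office Delay Adjustment: +182 days → 17 October 2009.
Product Clearance Extension: 1803 days claimed exceeds the 1421-day cap, so +1421 days → 7 September 2013.

September 7, 2013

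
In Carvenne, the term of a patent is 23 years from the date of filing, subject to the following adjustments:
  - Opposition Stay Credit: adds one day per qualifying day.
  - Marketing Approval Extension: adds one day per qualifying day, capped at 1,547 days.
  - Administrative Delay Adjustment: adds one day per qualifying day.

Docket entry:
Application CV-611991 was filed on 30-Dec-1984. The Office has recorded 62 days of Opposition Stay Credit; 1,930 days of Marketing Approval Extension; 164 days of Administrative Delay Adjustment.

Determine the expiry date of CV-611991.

2012-11-06

Base term: filing date + 23 years → 30 December 2007.
Opposition Stay Credit: +62 days → 1 March 2008.
Marketing Approval Extension: 1930 days claimed exceeds the 1547-day cap, so +1547 days → 26 May 2012.
Administrative Delay Adjustment: +164 days → 6 November 2012.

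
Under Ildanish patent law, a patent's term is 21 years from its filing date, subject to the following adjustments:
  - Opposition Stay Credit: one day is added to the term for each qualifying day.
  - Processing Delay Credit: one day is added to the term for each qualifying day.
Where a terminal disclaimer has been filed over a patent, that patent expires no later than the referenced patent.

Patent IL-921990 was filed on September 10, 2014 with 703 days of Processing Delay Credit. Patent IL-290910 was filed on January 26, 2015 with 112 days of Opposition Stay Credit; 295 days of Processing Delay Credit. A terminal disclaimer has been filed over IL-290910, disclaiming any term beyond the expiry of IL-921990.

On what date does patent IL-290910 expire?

Natural term of IL-290910:
  Base: filing + 21 years → 26 January 2036.
  Opposition Stay Credit: +112 days → 17 May 2036.
  Processing Delay Credit: +295 days → 8 March 2037.
Expiry of referenced patent IL-921990:
  Base: filing + 21 years → 10 September 2035.
  Processing Delay Credit: +703 days → 13 August 2037.
Terminal disclaimer: IL-290910 expires on the earlier of 8 March 2037 and 13 August 2037.

March 8, 2037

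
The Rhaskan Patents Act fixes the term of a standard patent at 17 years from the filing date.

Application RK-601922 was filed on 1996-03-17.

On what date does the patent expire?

2013-03-17

Filing date + 17 years → 17 March 2013.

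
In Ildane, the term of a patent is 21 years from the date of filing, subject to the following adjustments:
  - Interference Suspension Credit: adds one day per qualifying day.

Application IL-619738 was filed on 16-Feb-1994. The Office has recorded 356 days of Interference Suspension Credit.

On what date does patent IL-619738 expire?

Base term: filing date + 21 years → 16 February 2015.
Interference Suspension Credit: +356 days → 7 February 2016.

2016-02-07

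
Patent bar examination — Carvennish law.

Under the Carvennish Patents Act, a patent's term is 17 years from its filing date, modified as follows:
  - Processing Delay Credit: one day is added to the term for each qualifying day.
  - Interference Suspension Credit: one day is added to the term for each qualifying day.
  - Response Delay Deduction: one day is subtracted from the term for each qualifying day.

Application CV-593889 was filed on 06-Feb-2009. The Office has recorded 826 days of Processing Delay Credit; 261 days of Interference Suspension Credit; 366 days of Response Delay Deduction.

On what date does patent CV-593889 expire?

2028-01-28

Base term: filing date + 17 years → 6 February 2026.
Processing Delay Credit: +826 days → 12 May 2028.
Interference Suspension Credit: +261 days → 28 January 2029.
Response Delay Deduction: −366 days → 28 January 2028.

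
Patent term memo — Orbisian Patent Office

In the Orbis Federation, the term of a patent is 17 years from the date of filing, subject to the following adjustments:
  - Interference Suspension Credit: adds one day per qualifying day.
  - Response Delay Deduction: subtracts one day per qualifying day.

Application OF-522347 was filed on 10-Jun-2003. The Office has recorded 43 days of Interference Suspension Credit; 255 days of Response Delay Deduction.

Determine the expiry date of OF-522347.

2019-11-11

Base term: filing date + 17 years → 10 June 2020.
Interference Suspension Credit: +43 days → 23 July 2020.
Response Delay Deduction: −255 days → 11 November 2019.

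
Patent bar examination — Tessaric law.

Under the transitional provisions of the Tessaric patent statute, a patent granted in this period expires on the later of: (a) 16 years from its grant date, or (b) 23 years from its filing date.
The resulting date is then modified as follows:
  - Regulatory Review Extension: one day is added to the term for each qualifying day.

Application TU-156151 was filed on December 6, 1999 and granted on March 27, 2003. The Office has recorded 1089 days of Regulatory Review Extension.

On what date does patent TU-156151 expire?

November 29, 2025

(a) grant + 16 years → 27 March 2019.
(b) filing + 23 years → 6 December 2022.
Later of the two: 6 December 2022.
Regulatory Review Extension: +1089 days → 29 November 2025.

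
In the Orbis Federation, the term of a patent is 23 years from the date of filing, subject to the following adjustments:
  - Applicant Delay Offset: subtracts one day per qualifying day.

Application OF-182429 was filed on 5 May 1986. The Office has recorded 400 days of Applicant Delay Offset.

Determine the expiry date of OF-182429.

Base term: filing date + 23 years → 5 May 2009.
Applicant Delay Offset: −400 days → 31 March 2008.

March 31, 2008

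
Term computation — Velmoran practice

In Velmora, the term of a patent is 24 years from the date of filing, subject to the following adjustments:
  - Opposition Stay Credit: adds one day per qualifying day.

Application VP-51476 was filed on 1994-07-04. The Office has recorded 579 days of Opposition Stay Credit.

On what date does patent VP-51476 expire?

February 3, 2020

Base term: filing date + 24 years → 4 July 2018.
Opposition Stay Credit: +579 days → 3 February 2020.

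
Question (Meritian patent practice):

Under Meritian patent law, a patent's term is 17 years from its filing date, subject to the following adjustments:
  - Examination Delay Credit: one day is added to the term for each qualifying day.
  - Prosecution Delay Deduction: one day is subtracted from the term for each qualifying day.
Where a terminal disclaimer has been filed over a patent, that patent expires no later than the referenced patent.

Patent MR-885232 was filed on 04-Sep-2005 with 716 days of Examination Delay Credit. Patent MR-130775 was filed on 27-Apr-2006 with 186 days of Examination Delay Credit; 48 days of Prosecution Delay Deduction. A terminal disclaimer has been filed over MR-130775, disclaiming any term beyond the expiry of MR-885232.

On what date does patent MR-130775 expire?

September 12, 2023

Natural term of MR-130775:
  Base: filing + 17 years → 27 April 2023.
  Examination Delay Credit: +186 days → 30 October 2023.
  Prosecution Delay Deduction: −48 days → 12 September 2023.
Expiry of referenced patent MR-885232:
  Base: filing + 17 years → 4 September 2022.
  Examination Delay Credit: +716 days → 20 August 2024.
Terminal disclaimer: MR-130775 expires on the earlier of 12 September 2023 and 20 August 2024.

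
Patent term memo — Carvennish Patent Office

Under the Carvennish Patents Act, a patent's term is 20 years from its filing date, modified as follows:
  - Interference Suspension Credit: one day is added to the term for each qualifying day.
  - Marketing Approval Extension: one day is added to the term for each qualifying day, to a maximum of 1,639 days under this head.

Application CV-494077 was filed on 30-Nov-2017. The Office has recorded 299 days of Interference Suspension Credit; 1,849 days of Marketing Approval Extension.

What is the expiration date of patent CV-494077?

Base term: filing date + 20 years → 30 November 2037.
Interference Suspension Credit: +299 days → 25 September 2038.
Marketing Approval Extension: 1849 days claimed exceeds the 1639-day cap, so +1639 days → 22 March 2043.

2043-03-22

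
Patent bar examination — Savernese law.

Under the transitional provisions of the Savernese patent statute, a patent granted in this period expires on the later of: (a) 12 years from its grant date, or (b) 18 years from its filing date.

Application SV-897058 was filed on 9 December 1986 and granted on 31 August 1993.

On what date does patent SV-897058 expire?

August 31, 2005

(a) grant + 12 years → 31 August 2005.
(b) filing + 18 years → 9 December 2004.
Later of the two: 31 August 2005.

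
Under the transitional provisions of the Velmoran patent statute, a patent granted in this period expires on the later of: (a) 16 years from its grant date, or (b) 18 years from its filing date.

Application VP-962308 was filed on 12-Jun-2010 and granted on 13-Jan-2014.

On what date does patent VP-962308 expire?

(a) grant + 16 years → 13 January 2030.
(b) filing + 18 years → 12 June 2028.
Later of the two: 13 January 2030.

2030-01-13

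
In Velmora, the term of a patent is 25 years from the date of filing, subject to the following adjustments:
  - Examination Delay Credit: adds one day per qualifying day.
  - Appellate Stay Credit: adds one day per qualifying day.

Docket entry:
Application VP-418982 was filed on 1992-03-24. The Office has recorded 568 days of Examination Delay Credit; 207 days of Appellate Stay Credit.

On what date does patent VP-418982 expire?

2019-05-08

Base term: filing date + 25 years → 24 March 2017.
Examination Delay Credit: +568 days → 13 October 2018.
Appellate Stay Credit: +207 days → 8 May 2019.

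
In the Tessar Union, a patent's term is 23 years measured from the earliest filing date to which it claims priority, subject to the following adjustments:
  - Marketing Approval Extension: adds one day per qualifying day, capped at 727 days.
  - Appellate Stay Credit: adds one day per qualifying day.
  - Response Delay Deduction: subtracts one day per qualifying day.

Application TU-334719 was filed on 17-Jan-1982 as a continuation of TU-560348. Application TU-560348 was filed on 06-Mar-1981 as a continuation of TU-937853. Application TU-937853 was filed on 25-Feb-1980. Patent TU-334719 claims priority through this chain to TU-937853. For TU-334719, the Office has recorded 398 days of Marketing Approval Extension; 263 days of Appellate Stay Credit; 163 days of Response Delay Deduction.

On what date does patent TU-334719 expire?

July 7, 2004

Earliest priority filing: 25 February 1980.
Base term: 25 February 1980 + 23 years → 25 February 2003.
Marketing Approval Extension: 398 days (within the 727-day cap) → +398 days → 29 March 2004.
Appellate Stay Credit: +263 days → 17 December 2004.
Response Delay Deduction: −163 days → 7 July 2004.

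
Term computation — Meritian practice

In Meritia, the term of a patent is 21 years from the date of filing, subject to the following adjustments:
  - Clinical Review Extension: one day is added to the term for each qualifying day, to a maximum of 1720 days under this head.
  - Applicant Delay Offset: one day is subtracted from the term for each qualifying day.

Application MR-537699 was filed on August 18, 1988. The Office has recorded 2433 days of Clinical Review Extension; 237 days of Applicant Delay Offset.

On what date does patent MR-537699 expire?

September 9, 2013

Base term: filing date + 21 years → 18 August 2009.
Clinical Review Extension: 2433 days claimed exceeds the 1720-day cap, so +1720 days → 4 May 2014.
Applicant Delay Offset: −237 days → 9 September 2013.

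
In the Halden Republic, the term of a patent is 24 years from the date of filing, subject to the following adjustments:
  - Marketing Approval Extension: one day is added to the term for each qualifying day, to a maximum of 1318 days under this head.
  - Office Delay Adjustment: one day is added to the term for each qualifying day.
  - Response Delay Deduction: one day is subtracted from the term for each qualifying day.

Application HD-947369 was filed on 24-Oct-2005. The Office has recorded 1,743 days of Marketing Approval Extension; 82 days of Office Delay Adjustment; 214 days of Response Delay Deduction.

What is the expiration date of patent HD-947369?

January 22, 2033

Base term: filing date + 24 years → 24 October 2029.
Marketing Approval Extension: 1743 days claimed exceeds the 1318-day cap, so +1318 days → 3 June 2033.
Office Delay Adjustment: +82 days → 24 August 2033.
Response Delay Deduction: −214 days → 22 January 2033.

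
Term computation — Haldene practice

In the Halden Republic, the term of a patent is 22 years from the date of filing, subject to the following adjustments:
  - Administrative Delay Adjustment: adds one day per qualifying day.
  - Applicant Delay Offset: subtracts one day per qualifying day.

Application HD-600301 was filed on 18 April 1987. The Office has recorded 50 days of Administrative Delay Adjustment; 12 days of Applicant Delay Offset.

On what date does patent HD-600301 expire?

Base term: filing date + 22 years → 18 April 2009.
Administrative Delay Adjustment: +50 days → 7 June 2009.
Applicant Delay Offset: −12 days → 26 May 2009.

2009-05-26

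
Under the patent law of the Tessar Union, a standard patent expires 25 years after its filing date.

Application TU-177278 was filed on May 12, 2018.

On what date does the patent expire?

2043-05-12

Filing date + 25 years → 12 May 2043.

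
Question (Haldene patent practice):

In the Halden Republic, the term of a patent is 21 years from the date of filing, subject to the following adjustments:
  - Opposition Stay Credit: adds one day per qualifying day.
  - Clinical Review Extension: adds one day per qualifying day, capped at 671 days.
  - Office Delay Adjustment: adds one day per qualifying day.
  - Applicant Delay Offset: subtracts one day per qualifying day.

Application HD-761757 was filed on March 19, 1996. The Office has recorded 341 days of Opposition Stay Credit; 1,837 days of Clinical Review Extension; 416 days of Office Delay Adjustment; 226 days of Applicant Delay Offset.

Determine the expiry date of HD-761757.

Base term: filing date + 21 years → 19 March 2017.
Opposition Stay Credit: +341 days → 23 February 2018.
Clinical Review Extension: 1837 days claimed exceeds the 671-day cap, so +671 days → 26 December 2019.
Office Delay Adjustment: +416 days → 14 February 2021.
Applicant Delay Offset: −226 days → 3 July 2020.

July 3, 2020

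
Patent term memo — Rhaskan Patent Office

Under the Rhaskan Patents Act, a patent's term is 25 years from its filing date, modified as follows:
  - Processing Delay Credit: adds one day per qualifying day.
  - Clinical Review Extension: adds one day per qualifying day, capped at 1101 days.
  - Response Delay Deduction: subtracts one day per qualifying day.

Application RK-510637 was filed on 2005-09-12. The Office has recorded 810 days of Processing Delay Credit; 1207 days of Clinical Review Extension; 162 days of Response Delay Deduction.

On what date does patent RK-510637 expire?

Base term: filing date + 25 years → 12 September 2030.
Processing Delay Credit: +810 days → 30 November 2032.
Clinical Review Extension: 1207 days claimed exceeds the 1101-day cap, so +1101 days → 6 December 2035.
Response Delay Deduction: −162 days → 27 June 2035.

2035-06-27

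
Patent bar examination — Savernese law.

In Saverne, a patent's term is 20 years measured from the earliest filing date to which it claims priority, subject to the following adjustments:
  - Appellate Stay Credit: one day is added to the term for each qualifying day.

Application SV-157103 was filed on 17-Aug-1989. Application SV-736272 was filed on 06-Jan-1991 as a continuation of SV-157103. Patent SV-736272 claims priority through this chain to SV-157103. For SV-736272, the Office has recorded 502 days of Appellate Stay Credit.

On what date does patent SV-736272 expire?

2011-01-01

Earliest priority filing: 17 August 1989.
Base term: 17 August 1989 + 20 years → 17 August 2009.
Appellate Stay Credit: +502 days → 1 January 2011.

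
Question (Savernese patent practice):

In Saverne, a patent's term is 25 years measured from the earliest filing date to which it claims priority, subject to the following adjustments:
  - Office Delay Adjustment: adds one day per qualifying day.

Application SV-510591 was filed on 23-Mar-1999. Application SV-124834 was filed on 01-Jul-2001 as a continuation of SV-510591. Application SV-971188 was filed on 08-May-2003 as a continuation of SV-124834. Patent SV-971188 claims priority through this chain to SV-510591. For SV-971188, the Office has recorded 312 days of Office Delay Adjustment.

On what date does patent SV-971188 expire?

Earliest priority filing: 23 March 1999.
Base term: 23 March 1999 + 25 years → 23 March 2024.
Office Delay Adjustment: +312 days → 29 January 2025.

2025-01-29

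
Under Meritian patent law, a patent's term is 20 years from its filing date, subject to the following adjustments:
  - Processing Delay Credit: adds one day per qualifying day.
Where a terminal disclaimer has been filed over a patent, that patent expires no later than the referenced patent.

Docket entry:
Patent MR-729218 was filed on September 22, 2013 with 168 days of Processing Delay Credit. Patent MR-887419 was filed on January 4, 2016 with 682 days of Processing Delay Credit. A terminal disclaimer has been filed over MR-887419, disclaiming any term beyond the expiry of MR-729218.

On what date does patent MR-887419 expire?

March 9, 2034

Natural term of MR-887419:
  Base: filing + 20 years → 4 January 2036.
  Processing Delay Credit: +682 days → 16 November 2037.
Expiry of referenced patent MR-729218:
  Base: filing + 20 years → 22 September 2033.
  Processing Delay Credit: +168 days → 9 March 2034.
Terminal disclaimer: MR-887419 expires on the earlier of 16 November 2037 and 9 March 2034.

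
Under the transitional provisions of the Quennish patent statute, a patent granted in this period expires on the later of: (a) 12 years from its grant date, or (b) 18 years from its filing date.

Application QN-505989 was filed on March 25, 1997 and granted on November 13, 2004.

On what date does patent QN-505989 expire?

November 13, 2016

(a) grant + 12 years → 13 November 2016.
(b) filing + 18 years → 25 March 2015.
Later of the two: 13 November 2016.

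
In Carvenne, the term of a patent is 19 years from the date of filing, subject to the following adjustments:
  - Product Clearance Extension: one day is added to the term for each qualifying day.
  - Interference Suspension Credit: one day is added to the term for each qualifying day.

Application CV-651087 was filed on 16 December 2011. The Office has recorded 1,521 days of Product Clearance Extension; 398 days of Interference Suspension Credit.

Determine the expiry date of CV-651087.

Base term: filing date + 19 years → 16 December 2030.
Product Clearance Extension: +1521 days → 14 February 2035.
Interference Suspension Credit: +398 days → 18 March 2036.

2036-03-18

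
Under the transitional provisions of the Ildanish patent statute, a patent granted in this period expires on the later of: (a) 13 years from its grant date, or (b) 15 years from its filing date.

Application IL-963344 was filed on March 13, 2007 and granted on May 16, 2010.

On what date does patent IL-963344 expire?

(a) grant + 13 years → 16 May 2023.
(b) filing + 15 years → 13 March 2022.
Later of the two: 16 May 2023.

May 16, 2023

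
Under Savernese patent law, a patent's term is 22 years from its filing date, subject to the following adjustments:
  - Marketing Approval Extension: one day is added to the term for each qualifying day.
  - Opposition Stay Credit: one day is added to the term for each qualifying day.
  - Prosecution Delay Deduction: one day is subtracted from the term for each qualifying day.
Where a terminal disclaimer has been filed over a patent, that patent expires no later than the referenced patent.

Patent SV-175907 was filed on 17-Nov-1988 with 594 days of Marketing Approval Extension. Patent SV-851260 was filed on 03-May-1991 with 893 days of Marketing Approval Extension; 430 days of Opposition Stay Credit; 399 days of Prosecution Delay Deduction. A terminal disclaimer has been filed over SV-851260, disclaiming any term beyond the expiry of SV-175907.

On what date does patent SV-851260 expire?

2012-07-03

Natural term of SV-851260:
  Base: filing + 22 years → 3 May 2013.
  Marketing Approval Extension: +893 days → 13 October 2015.
  Opposition Stay Credit: +430 days → 16 December 2016.
  Prosecution Delay Deduction: −399 days → 13 November 2015.
Expiry of referenced patent SV-175907:
  Base: filing + 22 years → 17 November 2010.
  Marketing Approval Extension: +594 days → 3 July 2012.
Terminal disclaimer: SV-851260 expires on the earlier of 13 November 2015 and 3 July 2012.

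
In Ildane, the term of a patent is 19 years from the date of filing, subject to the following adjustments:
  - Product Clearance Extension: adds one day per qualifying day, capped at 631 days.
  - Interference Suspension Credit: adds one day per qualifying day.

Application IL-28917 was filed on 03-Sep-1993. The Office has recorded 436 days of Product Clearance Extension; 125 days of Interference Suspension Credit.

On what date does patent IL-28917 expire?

Base term: filing date + 19 years → 3 September 2012.
Product Clearance Extension: 436 days (within the 631-day cap) → +436 days → 13 November 2013.
Interference Suspension Credit: +125 days → 18 March 2014.

March 18, 2014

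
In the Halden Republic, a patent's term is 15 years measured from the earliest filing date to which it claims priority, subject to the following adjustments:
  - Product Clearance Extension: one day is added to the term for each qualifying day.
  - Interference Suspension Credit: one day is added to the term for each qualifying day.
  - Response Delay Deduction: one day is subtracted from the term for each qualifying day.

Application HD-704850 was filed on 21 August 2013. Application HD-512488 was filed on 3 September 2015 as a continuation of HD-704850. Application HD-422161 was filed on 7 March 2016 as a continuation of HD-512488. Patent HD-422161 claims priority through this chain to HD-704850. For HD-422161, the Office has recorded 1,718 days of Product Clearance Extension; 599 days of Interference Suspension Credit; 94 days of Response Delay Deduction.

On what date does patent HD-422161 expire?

Earliest priority filing: 21 August 2013.
Base term: 21 August 2013 + 15 years → 21 August 2028.
Product Clearance Extension: +1718 days → 5 May 2033.
Interference Suspension Credit: +599 days → 25 December 2034.
Response Delay Deduction: −94 days → 22 September 2034.

2034-09-22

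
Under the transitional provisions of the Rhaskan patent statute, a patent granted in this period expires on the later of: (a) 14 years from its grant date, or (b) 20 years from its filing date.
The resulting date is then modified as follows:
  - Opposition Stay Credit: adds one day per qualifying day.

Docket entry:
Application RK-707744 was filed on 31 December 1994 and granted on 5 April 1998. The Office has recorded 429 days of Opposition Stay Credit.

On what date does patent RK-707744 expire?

2016-03-04

(a) grant + 14 years → 5 April 2012.
(b) filing + 20 years → 31 December 2014.
Later of the two: 31 December 2014.
Opposition Stay Credit: +429 days → 4 March 2016.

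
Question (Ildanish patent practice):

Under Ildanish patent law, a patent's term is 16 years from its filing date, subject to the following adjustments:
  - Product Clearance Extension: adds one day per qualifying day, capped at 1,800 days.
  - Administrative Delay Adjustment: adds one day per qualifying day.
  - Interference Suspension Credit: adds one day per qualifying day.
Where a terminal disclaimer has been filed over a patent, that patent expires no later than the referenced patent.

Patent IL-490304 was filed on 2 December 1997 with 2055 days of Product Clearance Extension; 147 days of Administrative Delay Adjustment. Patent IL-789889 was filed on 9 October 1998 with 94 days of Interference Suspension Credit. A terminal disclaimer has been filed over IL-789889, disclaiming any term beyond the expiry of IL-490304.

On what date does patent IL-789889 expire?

Natural term of IL-789889:
  Base: filing + 16 years → 9 October 2014.
  Interference Suspension Credit: +94 days → 11 January 2015.
Expiry of referenced patent IL-490304:
  Base: filing + 16 years → 2 December 2013.
  Product Clearance Extension: 2055 days claimed exceeds the 1800-day cap, so +1800 days → 6 November 2018.
  Administrative Delay Adjustment: +147 days → 2 April 2019.
Terminal disclaimer: IL-789889 expires on the earlier of 11 January 2015 and 2 April 2019.

January 11, 2015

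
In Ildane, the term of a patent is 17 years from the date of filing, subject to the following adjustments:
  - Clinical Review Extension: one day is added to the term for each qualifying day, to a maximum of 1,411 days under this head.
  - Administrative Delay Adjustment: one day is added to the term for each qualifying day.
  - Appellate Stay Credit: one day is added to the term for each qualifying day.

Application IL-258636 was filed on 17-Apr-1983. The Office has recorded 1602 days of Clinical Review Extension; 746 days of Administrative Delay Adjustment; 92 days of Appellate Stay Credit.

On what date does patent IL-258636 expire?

Base term: filing date + 17 years → 17 April 2000.
Clinical Review Extension: 1602 days claimed exceeds the 1411-day cap, so +1411 days → 27 February 2004.
Administrative Delay Adjustment: +746 days → 14 March 2006.
Appellate Stay Credit: +92 days → 14 June 2006.

June 14, 2006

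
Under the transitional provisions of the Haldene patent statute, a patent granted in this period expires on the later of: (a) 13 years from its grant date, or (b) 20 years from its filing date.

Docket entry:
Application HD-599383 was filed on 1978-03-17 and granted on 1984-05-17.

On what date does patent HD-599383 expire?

(a) grant + 13 years → 17 May 1997.
(b) filing + 20 years → 17 March 1998.
Later of the two: 17 March 1998.

March 17, 1998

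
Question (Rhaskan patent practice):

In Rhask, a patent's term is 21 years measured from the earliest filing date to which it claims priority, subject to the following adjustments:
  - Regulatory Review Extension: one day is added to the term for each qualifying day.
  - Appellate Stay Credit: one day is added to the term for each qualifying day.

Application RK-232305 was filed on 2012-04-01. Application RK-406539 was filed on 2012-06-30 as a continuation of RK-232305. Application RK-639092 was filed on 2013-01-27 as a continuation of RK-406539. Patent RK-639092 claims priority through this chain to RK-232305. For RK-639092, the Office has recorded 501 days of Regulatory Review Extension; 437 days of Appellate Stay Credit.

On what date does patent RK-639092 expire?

Earliest priority filing: 1 April 2012.
Base term: 1 April 2012 + 21 years → 1 April 2033.
Regulatory Review Extension: +501 days → 15 August 2034.
Appellate Stay Credit: +437 days → 26 October 2035.

October 26, 2035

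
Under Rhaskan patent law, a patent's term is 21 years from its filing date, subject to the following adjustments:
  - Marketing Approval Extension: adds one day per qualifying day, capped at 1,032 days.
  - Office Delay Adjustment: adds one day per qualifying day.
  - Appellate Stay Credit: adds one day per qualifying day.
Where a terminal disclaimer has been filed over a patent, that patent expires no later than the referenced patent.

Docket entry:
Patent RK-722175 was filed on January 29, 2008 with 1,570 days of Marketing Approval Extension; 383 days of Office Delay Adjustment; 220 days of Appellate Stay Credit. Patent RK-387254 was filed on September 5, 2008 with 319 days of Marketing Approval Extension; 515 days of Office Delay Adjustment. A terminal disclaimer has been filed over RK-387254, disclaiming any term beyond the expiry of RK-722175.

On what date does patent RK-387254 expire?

2031-12-18

Natural term of RK-387254:
  Base: filing + 21 years → 5 September 2029.
  Marketing Approval Extension: 319 days (within the 1032-day cap) → +319 days → 21 July 2030.
  Office Delay Adjustment: +515 days → 18 December 2031.
Expiry of referenced patent RK-722175:
  Base: filing + 21 years → 29 January 2029.
  Marketing Approval Extension: 1570 days claimed exceeds the 1032-day cap, so +1032 days → 27 November 2031.
  Office Delay Adjustment: +383 days → 14 December 2032.
  Appellate Stay Credit: +220 days → 22 July 2033.
Terminal disclaimer: RK-387254 expires on the earlier of 18 December 2031 and 22 July 2033.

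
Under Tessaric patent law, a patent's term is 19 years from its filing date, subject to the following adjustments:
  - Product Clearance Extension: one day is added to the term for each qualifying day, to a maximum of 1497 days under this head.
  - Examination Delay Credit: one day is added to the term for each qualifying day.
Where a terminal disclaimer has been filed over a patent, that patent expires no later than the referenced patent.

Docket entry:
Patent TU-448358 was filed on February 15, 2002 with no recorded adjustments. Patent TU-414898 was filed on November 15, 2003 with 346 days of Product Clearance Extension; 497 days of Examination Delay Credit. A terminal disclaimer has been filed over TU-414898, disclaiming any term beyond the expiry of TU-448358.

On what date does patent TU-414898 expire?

February 15, 2021

Natural term of TU-414898:
  Base: filing + 19 years → 15 November 2022.
  Product Clearance Extension: 346 days (within the 1497-day cap) → +346 days → 27 October 2023.
  Examination Delay Credit: +497 days → 7 March 2025.
Expiry of referenced patent TU-448358:
  Base: filing + 19 years → 15 February 2021.
Terminal disclaimer: TU-414898 expires on the earlier of 7 March 2025 and 15 February 2021.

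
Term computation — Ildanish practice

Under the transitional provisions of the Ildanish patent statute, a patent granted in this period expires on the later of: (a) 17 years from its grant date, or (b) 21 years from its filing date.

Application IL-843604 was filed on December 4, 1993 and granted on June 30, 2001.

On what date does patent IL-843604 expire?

(a) grant + 17 years → 30 June 2018.
(b) filing + 21 years → 4 December 2014.
Later of the two: 30 June 2018.

2018-06-30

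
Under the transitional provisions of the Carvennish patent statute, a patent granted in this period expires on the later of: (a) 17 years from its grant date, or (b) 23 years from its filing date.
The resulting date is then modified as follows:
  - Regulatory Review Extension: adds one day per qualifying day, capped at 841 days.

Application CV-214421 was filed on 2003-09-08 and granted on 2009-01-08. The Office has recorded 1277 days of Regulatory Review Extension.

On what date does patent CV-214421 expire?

(a) grant + 17 years → 8 January 2026.
(b) filing + 23 years → 8 September 2026.
Later of the two: 8 September 2026.
Regulatory Review Extension: 1277 days claimed exceeds the 841-day cap, so +841 days → 27 December 2028.

2028-12-27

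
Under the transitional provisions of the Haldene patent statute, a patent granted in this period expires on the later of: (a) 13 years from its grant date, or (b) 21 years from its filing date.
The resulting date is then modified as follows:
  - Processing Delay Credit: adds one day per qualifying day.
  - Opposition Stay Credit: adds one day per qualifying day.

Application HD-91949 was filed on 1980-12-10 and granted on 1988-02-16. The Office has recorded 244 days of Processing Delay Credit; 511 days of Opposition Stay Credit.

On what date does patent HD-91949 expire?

(a) grant + 13 years → 16 February 2001.
(b) filing + 21 years → 10 December 2001.
Later of the two: 10 December 2001.
Processing Delay Credit: +244 days → 11 August 2002.
Opposition Stay Credit: +511 days → 4 January 2004.

January 4, 2004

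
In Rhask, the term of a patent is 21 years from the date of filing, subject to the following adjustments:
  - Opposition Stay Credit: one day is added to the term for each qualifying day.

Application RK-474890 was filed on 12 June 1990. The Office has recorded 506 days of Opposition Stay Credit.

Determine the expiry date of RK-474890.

2012-10-30

Base term: filing date + 21 years → 12 June 2011.
Opposition Stay Credit: +506 days → 30 October 2012.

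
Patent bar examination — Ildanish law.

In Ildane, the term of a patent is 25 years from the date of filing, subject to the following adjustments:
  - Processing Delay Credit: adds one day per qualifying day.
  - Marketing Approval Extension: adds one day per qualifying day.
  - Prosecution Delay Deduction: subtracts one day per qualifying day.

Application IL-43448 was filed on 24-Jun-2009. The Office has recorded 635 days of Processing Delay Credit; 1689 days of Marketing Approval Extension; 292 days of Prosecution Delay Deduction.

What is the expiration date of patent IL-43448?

2040-01-16

Base term: filing date + 25 years → 24 June 2034.
Processing Delay Credit: +635 days → 20 March 2036.
Marketing Approval Extension: +1689 days → 3 November 2040.
Prosecution Delay Deduction: −292 days → 16 January 2040.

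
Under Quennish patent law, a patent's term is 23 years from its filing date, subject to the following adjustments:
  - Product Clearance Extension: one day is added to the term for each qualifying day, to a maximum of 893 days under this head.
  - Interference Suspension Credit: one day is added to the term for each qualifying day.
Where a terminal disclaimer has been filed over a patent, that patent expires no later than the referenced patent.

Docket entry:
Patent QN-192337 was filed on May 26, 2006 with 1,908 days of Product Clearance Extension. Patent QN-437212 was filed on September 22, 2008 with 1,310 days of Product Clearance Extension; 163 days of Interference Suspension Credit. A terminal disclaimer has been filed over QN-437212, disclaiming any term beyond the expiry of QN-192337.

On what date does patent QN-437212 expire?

Natural term of QN-437212:
  Base: filing + 23 years → 22 September 2031.
  Product Clearance Extension: 1310 days claimed exceeds the 893-day cap, so +893 days → 3 March 2034.
  Interference Suspension Credit: +163 days → 13 August 2034.
Expiry of referenced patent QN-192337:
  Base: filing + 23 years → 26 May 2029.
  Product Clearance Extension: 1908 days claimed exceeds the 893-day cap, so +893 days → 5 November 2031.
Terminal disclaimer: QN-437212 expires on the earlier of 13 August 2034 and 5 November 2031.

November 5, 2031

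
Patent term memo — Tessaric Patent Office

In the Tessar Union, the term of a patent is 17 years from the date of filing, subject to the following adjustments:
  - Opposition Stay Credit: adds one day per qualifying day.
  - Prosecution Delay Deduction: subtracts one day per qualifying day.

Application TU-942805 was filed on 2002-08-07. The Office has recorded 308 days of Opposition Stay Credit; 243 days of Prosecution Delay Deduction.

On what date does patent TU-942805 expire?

Base term: filing date + 17 years → 7 August 2019.
Opposition Stay Credit: +308 days → 10 June 2020.
Prosecution Delay Deduction: −243 days → 11 October 2019.

2019-10-11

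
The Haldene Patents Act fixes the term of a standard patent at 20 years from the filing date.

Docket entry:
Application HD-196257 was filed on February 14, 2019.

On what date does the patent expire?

February 14, 2039

Filing date + 20 years → 14 February 2039.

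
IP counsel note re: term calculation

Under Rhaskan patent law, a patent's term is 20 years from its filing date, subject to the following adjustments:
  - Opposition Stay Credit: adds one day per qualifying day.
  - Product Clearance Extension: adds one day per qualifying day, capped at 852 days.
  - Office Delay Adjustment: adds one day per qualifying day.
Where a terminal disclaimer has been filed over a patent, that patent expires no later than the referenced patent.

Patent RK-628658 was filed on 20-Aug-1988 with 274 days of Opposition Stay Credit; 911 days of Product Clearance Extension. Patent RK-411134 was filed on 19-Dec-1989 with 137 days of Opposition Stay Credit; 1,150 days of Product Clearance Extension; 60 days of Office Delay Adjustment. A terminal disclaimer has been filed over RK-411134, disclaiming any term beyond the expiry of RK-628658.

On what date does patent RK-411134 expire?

September 20, 2011

Natural term of RK-411134:
  Base: filing + 20 years → 19 December 2009.
  Opposition Stay Credit: +137 days → 5 May 2010.
  Product Clearance Extension: 1150 days claimed exceeds the 852-day cap, so +852 days → 3 September 2012.
  Office Delay Adjustment: +60 days → 2 November 2012.
Expiry of referenced patent RK-628658:
  Base: filing + 20 years → 20 August 2008.
  Opposition Stay Credit: +274 days → 21 May 2009.
  Product Clearance Extension: 911 days claimed exceeds the 852-day cap, so +852 days → 20 September 2011.
Terminal disclaimer: RK-411134 expires on the earlier of 2 November 2012 and 20 September 2011.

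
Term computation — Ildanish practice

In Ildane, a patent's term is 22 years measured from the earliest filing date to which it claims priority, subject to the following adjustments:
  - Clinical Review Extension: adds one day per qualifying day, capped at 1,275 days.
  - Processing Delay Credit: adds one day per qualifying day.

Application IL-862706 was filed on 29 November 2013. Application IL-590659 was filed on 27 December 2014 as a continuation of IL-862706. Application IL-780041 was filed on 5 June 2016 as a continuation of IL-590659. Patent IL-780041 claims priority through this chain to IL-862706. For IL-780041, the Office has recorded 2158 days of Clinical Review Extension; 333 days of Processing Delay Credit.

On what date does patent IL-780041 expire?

April 24, 2040

Earliest priority filing: 29 November 2013.
Base term: 29 November 2013 + 22 years → 29 November 2035.
Clinical Review Extension: 2158 days claimed exceeds the 1275-day cap, so +1275 days → 27 May 2039.
Processing Delay Credit: +333 days → 24 April 2040.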